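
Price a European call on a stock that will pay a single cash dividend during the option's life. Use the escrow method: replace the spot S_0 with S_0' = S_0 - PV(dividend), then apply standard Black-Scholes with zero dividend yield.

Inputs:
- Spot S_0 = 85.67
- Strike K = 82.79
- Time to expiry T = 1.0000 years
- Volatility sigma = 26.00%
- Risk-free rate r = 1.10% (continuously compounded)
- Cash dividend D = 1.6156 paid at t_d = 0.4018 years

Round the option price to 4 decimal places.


Answer: Price = 9.7142

Derivation:
PV(D) = D * exp(-r * t_d) = 1.6156 * 0.99558995 = 1.60847513
S_0' = S_0 - PV(D) = 85.6700 - 1.60847513 = 84.06152487
d1 = (ln(S_0'/K) + (r + sigma^2/2)*T) / (sigma*sqrt(T)) = 0.23092957
d2 = d1 - sigma*sqrt(T) = -0.02907043
exp(-rT) = 0.98906028
N(d1) = 0.59131524; N(d2) = 0.48840421
C = S_0' * N(d1) - K * exp(-rT) * N(d2) = 84.06152487 * 0.59131524 - 82.7900 * 0.98906028 * 0.48840421 = 9.7142


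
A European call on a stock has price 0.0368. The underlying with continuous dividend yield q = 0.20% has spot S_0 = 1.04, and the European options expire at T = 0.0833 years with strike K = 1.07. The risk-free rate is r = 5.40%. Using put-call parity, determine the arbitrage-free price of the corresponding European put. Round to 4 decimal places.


Put-call parity: C - P = S_0 * exp(-qT) - K * exp(-rT).
S_0 * exp(-qT) = 1.0400 * 0.99983341 = 1.03982675
K * exp(-rT) = 1.0700 * 0.99551190 = 1.06519773
P = C - S*exp(-qT) + K*exp(-rT)
P = 0.0368 - 1.03982675 + 1.06519773 = 0.0622

Answer: Put price = 0.0622


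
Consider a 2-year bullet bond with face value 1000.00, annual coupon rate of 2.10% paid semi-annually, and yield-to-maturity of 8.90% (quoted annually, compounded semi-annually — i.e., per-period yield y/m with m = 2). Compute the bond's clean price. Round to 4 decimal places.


Answer: Price = 877.8813

Derivation:
Coupon per period c = face * coupon_rate / m = 10.500000
Periods per year m = 2; per-period yield y/m = 0.044500
Number of cashflows N = 4
Cashflows (t years, CF_t, discount factor 1/(1+y/m)^(m*t), PV):
  t = 0.5000: CF_t = 10.500000, DF = 0.957396, PV = 10.052657
  t = 1.0000: CF_t = 10.500000, DF = 0.916607, PV = 9.624372
  t = 1.5000: CF_t = 10.500000, DF = 0.877556, PV = 9.214334
  t = 2.0000: CF_t = 1010.500000, DF = 0.840168, PV = 848.989933
Price P = sum_t PV_t = 877.881296


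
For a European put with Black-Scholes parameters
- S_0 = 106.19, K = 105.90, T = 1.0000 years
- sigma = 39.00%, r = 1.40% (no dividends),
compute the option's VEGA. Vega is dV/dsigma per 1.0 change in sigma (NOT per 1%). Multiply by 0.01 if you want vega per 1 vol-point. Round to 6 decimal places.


d1 = 0.2379094610; d2 = -0.1520905390
phi(d1) = 0.3878102951; exp(-qT) = 1.0000000000; exp(-rT) = 0.9860975443
Vega = S * exp(-qT) * phi(d1) * sqrt(T) = 106.1900 * 1.0000000000 * 0.3878102951 * 1.0000000000 = 41.181575

Answer: Vega = 41.181575


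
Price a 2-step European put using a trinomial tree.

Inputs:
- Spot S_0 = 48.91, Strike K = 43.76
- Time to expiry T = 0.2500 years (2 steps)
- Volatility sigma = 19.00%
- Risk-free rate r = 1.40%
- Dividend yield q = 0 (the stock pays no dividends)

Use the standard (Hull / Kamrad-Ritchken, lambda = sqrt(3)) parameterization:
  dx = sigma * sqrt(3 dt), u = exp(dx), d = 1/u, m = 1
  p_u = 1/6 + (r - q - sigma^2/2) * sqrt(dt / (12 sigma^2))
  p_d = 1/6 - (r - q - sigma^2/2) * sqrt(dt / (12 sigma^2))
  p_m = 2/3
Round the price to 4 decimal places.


Answer: Price = V(0,0) = 0.1920

Derivation:
dt = T/N = 0.125000; dx = sigma*sqrt(3*dt) = 0.116351
u = exp(dx) = 1.123390; d = 1/u = 0.890163
p_u = 0.164491, p_m = 0.666667, p_d = 0.168842
Discount per step: exp(-r*dt) = 0.998252
Stock lattice S(k, j) with j the centered position index:
  k=0: S(0,+0) = 48.9100
  k=1: S(1,-1) = 43.5379; S(1,+0) = 48.9100; S(1,+1) = 54.9450
  k=2: S(2,-2) = 38.7558; S(2,-1) = 43.5379; S(2,+0) = 48.9100; S(2,+1) = 54.9450; S(2,+2) = 61.7247
Terminal payoffs V(N, j) = max(K - S_T, 0):
  V(2,-2) = 5.004203; V(2,-1) = 0.222131; V(2,+0) = 0.000000; V(2,+1) = 0.000000; V(2,+2) = 0.000000
Backward induction: V(k, j) = exp(-r*dt) * [p_u * V(k+1, j+1) + p_m * V(k+1, j) + p_d * V(k+1, j-1)]
  V(1,-1) = exp(-r*dt) * [p_u*0.000000 + p_m*0.222131 + p_d*5.004203] = 0.991272
  V(1,+0) = exp(-r*dt) * [p_u*0.000000 + p_m*0.000000 + p_d*0.222131] = 0.037440
  V(1,+1) = exp(-r*dt) * [p_u*0.000000 + p_m*0.000000 + p_d*0.000000] = 0.000000
  V(0,+0) = exp(-r*dt) * [p_u*0.000000 + p_m*0.037440 + p_d*0.991272] = 0.191992


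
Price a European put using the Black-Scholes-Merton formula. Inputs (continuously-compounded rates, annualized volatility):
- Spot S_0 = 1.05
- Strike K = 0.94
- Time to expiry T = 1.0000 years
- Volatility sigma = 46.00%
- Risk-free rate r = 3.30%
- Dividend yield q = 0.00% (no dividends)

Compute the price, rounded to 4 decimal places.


Answer: Price = 0.1164

Derivation:
d1 = (ln(S/K) + (r - q + 0.5*sigma^2) * T) / (sigma * sqrt(T)) = 0.54231645
d2 = d1 - sigma * sqrt(T) = 0.08231645
exp(-rT) = 0.96753856; exp(-qT) = 1.00000000
P = K * exp(-rT) * N(-d2) - S_0 * exp(-qT) * N(-d1)
N(-d1) = 0.29380026; N(-d2) = 0.46719754
P = 0.9400 * 0.96753856 * 0.46719754 - 1.0500 * 1.00000000 * 0.29380026 = 0.1164


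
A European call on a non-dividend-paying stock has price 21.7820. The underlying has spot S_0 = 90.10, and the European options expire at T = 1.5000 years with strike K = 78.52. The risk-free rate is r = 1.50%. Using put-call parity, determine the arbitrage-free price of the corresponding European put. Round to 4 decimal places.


Put-call parity: C - P = S_0 * exp(-qT) - K * exp(-rT).
S_0 * exp(-qT) = 90.1000 * 1.00000000 = 90.10000000
K * exp(-rT) = 78.5200 * 0.97775124 = 76.77302714
P = C - S*exp(-qT) + K*exp(-rT)
P = 21.7820 - 90.10000000 + 76.77302714 = 8.4550

Answer: Put price = 8.4550


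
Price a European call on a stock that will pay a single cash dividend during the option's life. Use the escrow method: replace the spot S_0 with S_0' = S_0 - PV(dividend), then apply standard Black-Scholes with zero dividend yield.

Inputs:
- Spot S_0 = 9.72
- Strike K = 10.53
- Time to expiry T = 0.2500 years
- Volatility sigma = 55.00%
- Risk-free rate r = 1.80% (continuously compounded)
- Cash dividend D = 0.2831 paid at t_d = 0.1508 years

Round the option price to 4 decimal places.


Answer: Price = 0.6447

Derivation:
PV(D) = D * exp(-r * t_d) = 0.2831 * 0.99728928 = 0.28233260
S_0' = S_0 - PV(D) = 9.7200 - 0.28233260 = 9.43766740
d1 = (ln(S_0'/K) + (r + sigma^2/2)*T) / (sigma*sqrt(T)) = -0.24438899
d2 = d1 - sigma*sqrt(T) = -0.51938899
exp(-rT) = 0.99551011
N(d1) = 0.40346478; N(d2) = 0.30174475
C = S_0' * N(d1) - K * exp(-rT) * N(d2) = 9.43766740 * 0.40346478 - 10.5300 * 0.99551011 * 0.30174475 = 0.6447


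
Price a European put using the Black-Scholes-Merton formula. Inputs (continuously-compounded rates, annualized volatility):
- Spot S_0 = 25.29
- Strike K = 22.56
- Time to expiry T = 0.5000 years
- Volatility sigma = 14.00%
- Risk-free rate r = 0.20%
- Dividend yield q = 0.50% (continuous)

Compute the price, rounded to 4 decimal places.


d1 = (ln(S/K) + (r - q + 0.5*sigma^2) * T) / (sigma * sqrt(T)) = 1.18824884
d2 = d1 - sigma * sqrt(T) = 1.08925389
exp(-rT) = 0.99900050; exp(-qT) = 0.99750312
P = K * exp(-rT) * N(-d2) - S_0 * exp(-qT) * N(-d1)
N(-d1) = 0.11736769; N(-d2) = 0.13802097
P = 22.5600 * 0.99900050 * 0.13802097 - 25.2900 * 0.99750312 * 0.11736769 = 0.1498

Answer: Price = 0.1498


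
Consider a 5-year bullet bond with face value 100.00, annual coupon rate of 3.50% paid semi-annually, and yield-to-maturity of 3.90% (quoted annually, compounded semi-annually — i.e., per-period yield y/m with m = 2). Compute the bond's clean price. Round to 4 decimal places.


Coupon per period c = face * coupon_rate / m = 1.750000
Periods per year m = 2; per-period yield y/m = 0.019500
Number of cashflows N = 10
Cashflows (t years, CF_t, discount factor 1/(1+y/m)^(m*t), PV):
  t = 0.5000: CF_t = 1.750000, DF = 0.980873, PV = 1.716528
  t = 1.0000: CF_t = 1.750000, DF = 0.962112, PV = 1.683696
  t = 1.5000: CF_t = 1.750000, DF = 0.943709, PV = 1.651492
  t = 2.0000: CF_t = 1.750000, DF = 0.925659, PV = 1.619903
  t = 2.5000: CF_t = 1.750000, DF = 0.907954, PV = 1.588920
  t = 3.0000: CF_t = 1.750000, DF = 0.890588, PV = 1.558528
  t = 3.5000: CF_t = 1.750000, DF = 0.873553, PV = 1.528718
  t = 4.0000: CF_t = 1.750000, DF = 0.856845, PV = 1.499478
  t = 4.5000: CF_t = 1.750000, DF = 0.840456, PV = 1.470798
  t = 5.0000: CF_t = 101.750000, DF = 0.824380, PV = 83.880714
Price P = sum_t PV_t = 98.198774

Answer: Price = 98.1988


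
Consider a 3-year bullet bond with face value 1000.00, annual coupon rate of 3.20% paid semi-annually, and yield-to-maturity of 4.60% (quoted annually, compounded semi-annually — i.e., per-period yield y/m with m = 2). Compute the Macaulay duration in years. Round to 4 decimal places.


Answer: Macaulay duration = 2.8816 years

Derivation:
Coupon per period c = face * coupon_rate / m = 16.000000
Periods per year m = 2; per-period yield y/m = 0.023000
Number of cashflows N = 6
Cashflows (t years, CF_t, discount factor 1/(1+y/m)^(m*t), PV):
  t = 0.5000: CF_t = 16.000000, DF = 0.977517, PV = 15.640274
  t = 1.0000: CF_t = 16.000000, DF = 0.955540, PV = 15.288635
  t = 1.5000: CF_t = 16.000000, DF = 0.934056, PV = 14.944902
  t = 2.0000: CF_t = 16.000000, DF = 0.913056, PV = 14.608898
  t = 2.5000: CF_t = 16.000000, DF = 0.892528, PV = 14.280447
  t = 3.0000: CF_t = 1016.000000, DF = 0.872461, PV = 886.420733
Price P = sum_t PV_t = 961.183890
Macaulay numerator sum_t t * PV_t:
  t * PV_t at t = 0.5000: 7.820137
  t * PV_t at t = 1.0000: 15.288635
  t * PV_t at t = 1.5000: 22.417354
  t * PV_t at t = 2.0000: 29.217795
  t * PV_t at t = 2.5000: 35.701119
  t * PV_t at t = 3.0000: 2659.262200
Macaulay duration D = (sum_t t * PV_t) / P = 2769.707240 / 961.183890 = 2.881558


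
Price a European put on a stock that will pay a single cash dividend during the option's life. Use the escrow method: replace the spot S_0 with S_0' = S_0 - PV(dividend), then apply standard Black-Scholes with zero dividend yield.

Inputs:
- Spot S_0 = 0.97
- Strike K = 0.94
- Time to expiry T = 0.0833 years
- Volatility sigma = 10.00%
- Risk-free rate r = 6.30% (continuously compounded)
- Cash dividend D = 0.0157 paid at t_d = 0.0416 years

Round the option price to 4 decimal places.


Answer: Price = 0.0039

Derivation:
PV(D) = D * exp(-r * t_d) = 0.0157 * 0.99738263 = 0.01565891
S_0' = S_0 - PV(D) = 0.9700 - 0.01565891 = 0.95434109
d1 = (ln(S_0'/K) + (r + sigma^2/2)*T) / (sigma*sqrt(T)) = 0.72087380
d2 = d1 - sigma*sqrt(T) = 0.69201206
exp(-rT) = 0.99476585
N(-d1) = 0.23549358; N(-d2) = 0.24446488
P = K * exp(-rT) * N(-d2) - S_0' * N(-d1) = 0.9400 * 0.99476585 * 0.24446488 - 0.95434109 * 0.23549358 = 0.0039


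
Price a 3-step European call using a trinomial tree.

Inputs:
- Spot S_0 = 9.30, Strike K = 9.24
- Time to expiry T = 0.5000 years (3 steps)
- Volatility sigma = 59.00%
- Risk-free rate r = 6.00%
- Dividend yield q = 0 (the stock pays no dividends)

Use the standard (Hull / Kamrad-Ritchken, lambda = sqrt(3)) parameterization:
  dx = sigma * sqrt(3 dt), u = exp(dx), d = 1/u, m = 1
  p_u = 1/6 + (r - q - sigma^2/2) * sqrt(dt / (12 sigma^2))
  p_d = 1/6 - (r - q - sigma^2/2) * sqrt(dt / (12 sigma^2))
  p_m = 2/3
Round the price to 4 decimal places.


Answer: Price = V(0,0) = 1.5436

Derivation:
dt = T/N = 0.166667; dx = sigma*sqrt(3*dt) = 0.417193
u = exp(dx) = 1.517695; d = 1/u = 0.658894
p_u = 0.143885, p_m = 0.666667, p_d = 0.189448
Discount per step: exp(-r*dt) = 0.990050
Stock lattice S(k, j) with j the centered position index:
  k=0: S(0,+0) = 9.3000
  k=1: S(1,-1) = 6.1277; S(1,+0) = 9.3000; S(1,+1) = 14.1146
  k=2: S(2,-2) = 4.0375; S(2,-1) = 6.1277; S(2,+0) = 9.3000; S(2,+1) = 14.1146; S(2,+2) = 21.4216
  k=3: S(3,-3) = 2.6603; S(3,-2) = 4.0375; S(3,-1) = 6.1277; S(3,+0) = 9.3000; S(3,+1) = 14.1146; S(3,+2) = 21.4216; S(3,+3) = 32.5115
Terminal payoffs V(N, j) = max(S_T - K, 0):
  V(3,-3) = 0.000000; V(3,-2) = 0.000000; V(3,-1) = 0.000000; V(3,+0) = 0.060000; V(3,+1) = 4.874567; V(3,+2) = 12.181614; V(3,+3) = 23.271485
Backward induction: V(k, j) = exp(-r*dt) * [p_u * V(k+1, j+1) + p_m * V(k+1, j) + p_d * V(k+1, j-1)]
  V(2,-2) = exp(-r*dt) * [p_u*0.000000 + p_m*0.000000 + p_d*0.000000] = 0.000000
  V(2,-1) = exp(-r*dt) * [p_u*0.060000 + p_m*0.000000 + p_d*0.000000] = 0.008547
  V(2,+0) = exp(-r*dt) * [p_u*4.874567 + p_m*0.060000 + p_d*0.000000] = 0.734002
  V(2,+1) = exp(-r*dt) * [p_u*12.181614 + p_m*4.874567 + p_d*0.060000] = 4.963947
  V(2,+2) = exp(-r*dt) * [p_u*23.271485 + p_m*12.181614 + p_d*4.874567] = 12.269668
  V(1,-1) = exp(-r*dt) * [p_u*0.734002 + p_m*0.008547 + p_d*0.000000] = 0.110203
  V(1,+0) = exp(-r*dt) * [p_u*4.963947 + p_m*0.734002 + p_d*0.008547] = 1.193202
  V(1,+1) = exp(-r*dt) * [p_u*12.269668 + p_m*4.963947 + p_d*0.734002] = 5.161902
  V(0,+0) = exp(-r*dt) * [p_u*5.161902 + p_m*1.193202 + p_d*0.110203] = 1.543555


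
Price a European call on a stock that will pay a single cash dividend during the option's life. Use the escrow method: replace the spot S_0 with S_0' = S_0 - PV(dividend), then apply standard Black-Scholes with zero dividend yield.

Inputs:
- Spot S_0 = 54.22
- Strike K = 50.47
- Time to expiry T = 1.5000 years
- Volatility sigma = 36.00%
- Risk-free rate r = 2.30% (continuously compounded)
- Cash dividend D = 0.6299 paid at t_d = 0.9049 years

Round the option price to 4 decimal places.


Answer: Price = 11.5543

Derivation:
PV(D) = D * exp(-r * t_d) = 0.6299 * 0.97940239 = 0.61692557
S_0' = S_0 - PV(D) = 54.2200 - 0.61692557 = 53.60307443
d1 = (ln(S_0'/K) + (r + sigma^2/2)*T) / (sigma*sqrt(T)) = 0.43530001
d2 = d1 - sigma*sqrt(T) = -0.00560814
exp(-rT) = 0.96608834
N(d1) = 0.66832766; N(d2) = 0.49776269
C = S_0' * N(d1) - K * exp(-rT) * N(d2) = 53.60307443 * 0.66832766 - 50.4700 * 0.96608834 * 0.49776269 = 11.5543


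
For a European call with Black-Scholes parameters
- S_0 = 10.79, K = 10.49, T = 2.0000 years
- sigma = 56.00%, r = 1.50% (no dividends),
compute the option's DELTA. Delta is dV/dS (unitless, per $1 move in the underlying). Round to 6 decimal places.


d1 = 0.4694650576; d2 = -0.3224945373
phi(d1) = 0.3573151000; exp(-qT) = 1.0000000000; exp(-rT) = 0.9704455335
N(d1) = 0.6806313722
Delta = exp(-qT) * N(d1) = 1.0000000000 * 0.6806313722 = 0.680631

Answer: Delta = 0.680631


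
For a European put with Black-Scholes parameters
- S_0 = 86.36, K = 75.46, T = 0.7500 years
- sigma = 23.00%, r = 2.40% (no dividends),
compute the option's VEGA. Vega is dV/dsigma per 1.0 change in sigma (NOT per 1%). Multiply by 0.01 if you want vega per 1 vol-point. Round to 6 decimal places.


Answer: Vega = 20.483433

Derivation:
d1 = 0.8673276605; d2 = 0.6681418177
phi(d1) = 0.2738794676; exp(-qT) = 1.0000000000; exp(-rT) = 0.9821610324
Vega = S * exp(-qT) * phi(d1) * sqrt(T) = 86.3600 * 1.0000000000 * 0.2738794676 * 0.8660254038 = 20.483433


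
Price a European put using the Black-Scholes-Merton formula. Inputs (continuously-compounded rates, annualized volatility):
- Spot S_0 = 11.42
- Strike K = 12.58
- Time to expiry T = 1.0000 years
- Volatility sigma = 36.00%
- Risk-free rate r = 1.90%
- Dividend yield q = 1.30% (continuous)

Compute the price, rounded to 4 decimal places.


Answer: Price = 2.2748

Derivation:
d1 = (ln(S/K) + (r - q + 0.5*sigma^2) * T) / (sigma * sqrt(T)) = -0.07206124
d2 = d1 - sigma * sqrt(T) = -0.43206124
exp(-rT) = 0.98117936; exp(-qT) = 0.98708414
P = K * exp(-rT) * N(-d2) - S_0 * exp(-qT) * N(-d1)
N(-d1) = 0.52872341; N(-d2) = 0.66715155
P = 12.5800 * 0.98117936 * 0.66715155 - 11.4200 * 0.98708414 * 0.52872341 = 2.2748


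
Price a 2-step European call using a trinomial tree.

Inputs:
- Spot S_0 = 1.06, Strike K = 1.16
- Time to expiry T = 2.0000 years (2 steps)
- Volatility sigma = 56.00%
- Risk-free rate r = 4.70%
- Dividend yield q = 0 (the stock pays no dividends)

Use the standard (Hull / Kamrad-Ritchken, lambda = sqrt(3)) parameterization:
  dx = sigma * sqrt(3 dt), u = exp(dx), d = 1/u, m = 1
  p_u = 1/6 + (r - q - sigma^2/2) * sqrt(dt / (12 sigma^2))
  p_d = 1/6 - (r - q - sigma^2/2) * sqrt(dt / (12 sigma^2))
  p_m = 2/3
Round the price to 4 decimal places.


dt = T/N = 1.000000; dx = sigma*sqrt(3*dt) = 0.969948
u = exp(dx) = 2.637808; d = 1/u = 0.379103
p_u = 0.110066, p_m = 0.666667, p_d = 0.223268
Discount per step: exp(-r*dt) = 0.954087
Stock lattice S(k, j) with j the centered position index:
  k=0: S(0,+0) = 1.0600
  k=1: S(1,-1) = 0.4018; S(1,+0) = 1.0600; S(1,+1) = 2.7961
  k=2: S(2,-2) = 0.1523; S(2,-1) = 0.4018; S(2,+0) = 1.0600; S(2,+1) = 2.7961; S(2,+2) = 7.3755
Terminal payoffs V(N, j) = max(S_T - K, 0):
  V(2,-2) = 0.000000; V(2,-1) = 0.000000; V(2,+0) = 0.000000; V(2,+1) = 1.636077; V(2,+2) = 6.215516
Backward induction: V(k, j) = exp(-r*dt) * [p_u * V(k+1, j+1) + p_m * V(k+1, j) + p_d * V(k+1, j-1)]
  V(1,-1) = exp(-r*dt) * [p_u*0.000000 + p_m*0.000000 + p_d*0.000000] = 0.000000
  V(1,+0) = exp(-r*dt) * [p_u*1.636077 + p_m*0.000000 + p_d*0.000000] = 0.171808
  V(1,+1) = exp(-r*dt) * [p_u*6.215516 + p_m*1.636077 + p_d*0.000000] = 1.693346
  V(0,+0) = exp(-r*dt) * [p_u*1.693346 + p_m*0.171808 + p_d*0.000000] = 0.287102

Answer: Price = V(0,0) = 0.2871


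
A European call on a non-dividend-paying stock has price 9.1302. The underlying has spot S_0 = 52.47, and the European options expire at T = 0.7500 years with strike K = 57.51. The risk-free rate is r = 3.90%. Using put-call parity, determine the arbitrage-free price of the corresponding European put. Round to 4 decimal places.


Put-call parity: C - P = S_0 * exp(-qT) - K * exp(-rT).
S_0 * exp(-qT) = 52.4700 * 1.00000000 = 52.47000000
K * exp(-rT) = 57.5100 * 0.97117364 = 55.85219608
P = C - S*exp(-qT) + K*exp(-rT)
P = 9.1302 - 52.47000000 + 55.85219608 = 12.5124

Answer: Put price = 12.5124


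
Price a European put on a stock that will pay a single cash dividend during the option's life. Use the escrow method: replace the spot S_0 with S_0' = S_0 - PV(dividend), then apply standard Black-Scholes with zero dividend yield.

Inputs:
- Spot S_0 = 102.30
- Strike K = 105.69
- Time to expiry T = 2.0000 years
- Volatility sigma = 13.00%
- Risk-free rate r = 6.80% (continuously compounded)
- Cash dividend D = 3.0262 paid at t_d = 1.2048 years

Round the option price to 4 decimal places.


Answer: Price = 3.9780

Derivation:
PV(D) = D * exp(-r * t_d) = 3.0262 * 0.92133977 = 2.78815840
S_0' = S_0 - PV(D) = 102.3000 - 2.78815840 = 99.51184160
d1 = (ln(S_0'/K) + (r + sigma^2/2)*T) / (sigma*sqrt(T)) = 0.50403859
d2 = d1 - sigma*sqrt(T) = 0.32019083
exp(-rT) = 0.87284263
N(-d1) = 0.30711713; N(-d2) = 0.37441184
P = K * exp(-rT) * N(-d2) - S_0' * N(-d1) = 105.6900 * 0.87284263 * 0.37441184 - 99.51184160 * 0.30711713 = 3.9780


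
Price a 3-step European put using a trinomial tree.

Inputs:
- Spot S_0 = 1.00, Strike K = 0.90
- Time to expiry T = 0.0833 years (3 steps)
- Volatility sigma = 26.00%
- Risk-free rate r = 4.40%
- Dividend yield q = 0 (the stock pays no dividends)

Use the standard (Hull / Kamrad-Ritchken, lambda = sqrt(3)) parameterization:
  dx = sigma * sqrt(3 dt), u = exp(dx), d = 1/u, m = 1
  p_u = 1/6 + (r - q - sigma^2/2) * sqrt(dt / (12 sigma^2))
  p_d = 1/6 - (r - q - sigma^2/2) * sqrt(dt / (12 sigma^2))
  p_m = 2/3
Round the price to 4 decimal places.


dt = T/N = 0.027767; dx = sigma*sqrt(3*dt) = 0.075041
u = exp(dx) = 1.077928; d = 1/u = 0.927706
p_u = 0.168554, p_m = 0.666667, p_d = 0.164780
Discount per step: exp(-r*dt) = 0.998779
Stock lattice S(k, j) with j the centered position index:
  k=0: S(0,+0) = 1.0000
  k=1: S(1,-1) = 0.9277; S(1,+0) = 1.0000; S(1,+1) = 1.0779
  k=2: S(2,-2) = 0.8606; S(2,-1) = 0.9277; S(2,+0) = 1.0000; S(2,+1) = 1.0779; S(2,+2) = 1.1619
  k=3: S(3,-3) = 0.7984; S(3,-2) = 0.8606; S(3,-1) = 0.9277; S(3,+0) = 1.0000; S(3,+1) = 1.0779; S(3,+2) = 1.1619; S(3,+3) = 1.2525
Terminal payoffs V(N, j) = max(K - S_T, 0):
  V(3,-3) = 0.101581; V(3,-2) = 0.039362; V(3,-1) = 0.000000; V(3,+0) = 0.000000; V(3,+1) = 0.000000; V(3,+2) = 0.000000; V(3,+3) = 0.000000
Backward induction: V(k, j) = exp(-r*dt) * [p_u * V(k+1, j+1) + p_m * V(k+1, j) + p_d * V(k+1, j-1)]
  V(2,-2) = exp(-r*dt) * [p_u*0.000000 + p_m*0.039362 + p_d*0.101581] = 0.042927
  V(2,-1) = exp(-r*dt) * [p_u*0.000000 + p_m*0.000000 + p_d*0.039362] = 0.006478
  V(2,+0) = exp(-r*dt) * [p_u*0.000000 + p_m*0.000000 + p_d*0.000000] = 0.000000
  V(2,+1) = exp(-r*dt) * [p_u*0.000000 + p_m*0.000000 + p_d*0.000000] = 0.000000
  V(2,+2) = exp(-r*dt) * [p_u*0.000000 + p_m*0.000000 + p_d*0.000000] = 0.000000
  V(1,-1) = exp(-r*dt) * [p_u*0.000000 + p_m*0.006478 + p_d*0.042927] = 0.011378
  V(1,+0) = exp(-r*dt) * [p_u*0.000000 + p_m*0.000000 + p_d*0.006478] = 0.001066
  V(1,+1) = exp(-r*dt) * [p_u*0.000000 + p_m*0.000000 + p_d*0.000000] = 0.000000
  V(0,+0) = exp(-r*dt) * [p_u*0.000000 + p_m*0.001066 + p_d*0.011378] = 0.002583

Answer: Price = V(0,0) = 0.0026


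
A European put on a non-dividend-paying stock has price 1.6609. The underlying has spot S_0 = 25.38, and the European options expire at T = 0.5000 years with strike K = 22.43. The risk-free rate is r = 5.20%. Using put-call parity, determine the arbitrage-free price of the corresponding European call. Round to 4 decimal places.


Put-call parity: C - P = S_0 * exp(-qT) - K * exp(-rT).
S_0 * exp(-qT) = 25.3800 * 1.00000000 = 25.38000000
K * exp(-rT) = 22.4300 * 0.97433509 = 21.85433606
C = P + S*exp(-qT) - K*exp(-rT)
C = 1.6609 + 25.38000000 - 21.85433606 = 5.1866

Answer: Call price = 5.1866


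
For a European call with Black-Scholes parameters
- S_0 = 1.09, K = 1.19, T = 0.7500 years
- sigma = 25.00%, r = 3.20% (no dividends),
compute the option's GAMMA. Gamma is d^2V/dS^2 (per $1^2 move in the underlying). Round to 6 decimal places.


d1 = -0.1863137534; d2 = -0.4028201044
phi(d1) = 0.3920778192; exp(-qT) = 1.0000000000; exp(-rT) = 0.9762857098
Gamma = exp(-qT) * phi(d1) / (S * sigma * sqrt(T)) = 1.0000000000 * 0.3920778192 / (1.0900 * 0.2500 * 0.8660254038) = 1.661404

Answer: Gamma = 1.661404


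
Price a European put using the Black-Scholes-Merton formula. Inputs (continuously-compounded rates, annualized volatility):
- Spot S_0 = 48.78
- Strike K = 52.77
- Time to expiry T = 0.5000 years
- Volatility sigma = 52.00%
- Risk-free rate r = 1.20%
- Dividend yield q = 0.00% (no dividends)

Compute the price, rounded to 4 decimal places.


d1 = (ln(S/K) + (r - q + 0.5*sigma^2) * T) / (sigma * sqrt(T)) = -0.01365928
d2 = d1 - sigma * sqrt(T) = -0.38135480
exp(-rT) = 0.99401796; exp(-qT) = 1.00000000
P = K * exp(-rT) * N(-d2) - S_0 * exp(-qT) * N(-d1)
N(-d1) = 0.50544909; N(-d2) = 0.64853000
P = 52.7700 * 0.99401796 * 0.64853000 - 48.7800 * 1.00000000 * 0.50544909 = 9.3624

Answer: Price = 9.3624


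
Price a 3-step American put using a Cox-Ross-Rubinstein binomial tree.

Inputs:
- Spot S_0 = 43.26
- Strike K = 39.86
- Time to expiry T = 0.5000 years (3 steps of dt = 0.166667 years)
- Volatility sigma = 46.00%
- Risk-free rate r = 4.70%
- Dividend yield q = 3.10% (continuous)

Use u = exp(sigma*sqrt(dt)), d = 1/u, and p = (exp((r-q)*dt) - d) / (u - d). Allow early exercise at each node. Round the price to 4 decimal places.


Answer: Price = V(0,0) = 3.9592

Derivation:
dt = T/N = 0.166667
u = exp(sigma*sqrt(dt)) = 1.206585; d = 1/u = 0.828785
p = (exp((r-q)*dt) - d) / (u - d) = 0.460257
Discount per step: exp(-r*dt) = 0.992197
Stock lattice S(k, i) with i counting down-moves:
  k=0: S(0,0) = 43.2600
  k=1: S(1,0) = 52.1969; S(1,1) = 35.8532
  k=2: S(2,0) = 62.9800; S(2,1) = 43.2600; S(2,2) = 29.7146
  k=3: S(3,0) = 75.9907; S(3,1) = 52.1969; S(3,2) = 35.8532; S(3,3) = 24.6271
Terminal payoffs V(N, i) = max(K - S_T, 0):
  V(3,0) = 0.000000; V(3,1) = 0.000000; V(3,2) = 4.006750; V(3,3) = 15.232941
Backward induction: V(k, i) = exp(-r*dt) * [p * V(k+1, i) + (1-p) * V(k+1, i+1)]; then take max(V_cont, immediate exercise) for American.
  V(2,0) = exp(-r*dt) * [p*0.000000 + (1-p)*0.000000] = 0.000000; exercise = 0.000000; V(2,0) = max -> 0.000000
  V(2,1) = exp(-r*dt) * [p*0.000000 + (1-p)*4.006750] = 2.145742; exercise = 0.000000; V(2,1) = max -> 2.145742
  V(2,2) = exp(-r*dt) * [p*4.006750 + (1-p)*15.232941] = 9.987469; exercise = 10.145356; V(2,2) = max -> 10.145356
  V(1,0) = exp(-r*dt) * [p*0.000000 + (1-p)*2.145742] = 1.149113; exercise = 0.000000; V(1,0) = max -> 1.149113
  V(1,1) = exp(-r*dt) * [p*2.145742 + (1-p)*10.145356] = 6.413047; exercise = 4.006750; V(1,1) = max -> 6.413047
  V(0,0) = exp(-r*dt) * [p*1.149113 + (1-p)*6.413047] = 3.959150; exercise = 0.000000; V(0,0) = max -> 3.959150


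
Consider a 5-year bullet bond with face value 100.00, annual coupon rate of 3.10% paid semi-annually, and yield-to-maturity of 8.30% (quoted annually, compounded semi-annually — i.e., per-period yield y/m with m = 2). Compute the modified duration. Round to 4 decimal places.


Coupon per period c = face * coupon_rate / m = 1.550000
Periods per year m = 2; per-period yield y/m = 0.041500
Number of cashflows N = 10
Cashflows (t years, CF_t, discount factor 1/(1+y/m)^(m*t), PV):
  t = 0.5000: CF_t = 1.550000, DF = 0.960154, PV = 1.488238
  t = 1.0000: CF_t = 1.550000, DF = 0.921895, PV = 1.428937
  t = 1.5000: CF_t = 1.550000, DF = 0.885161, PV = 1.371999
  t = 2.0000: CF_t = 1.550000, DF = 0.849890, PV = 1.317330
  t = 2.5000: CF_t = 1.550000, DF = 0.816025, PV = 1.264839
  t = 3.0000: CF_t = 1.550000, DF = 0.783510, PV = 1.214440
  t = 3.5000: CF_t = 1.550000, DF = 0.752290, PV = 1.166049
  t = 4.0000: CF_t = 1.550000, DF = 0.722314, PV = 1.119586
  t = 4.5000: CF_t = 1.550000, DF = 0.693532, PV = 1.074975
  t = 5.0000: CF_t = 101.550000, DF = 0.665897, PV = 67.621871
Price P = sum_t PV_t = 79.068265
First compute Macaulay numerator sum_t t * PV_t:
  t * PV_t at t = 0.5000: 0.744119
  t * PV_t at t = 1.0000: 1.428937
  t * PV_t at t = 1.5000: 2.057999
  t * PV_t at t = 2.0000: 2.634660
  t * PV_t at t = 2.5000: 3.162098
  t * PV_t at t = 3.0000: 3.643320
  t * PV_t at t = 3.5000: 4.081171
  t * PV_t at t = 4.0000: 4.478344
  t * PV_t at t = 4.5000: 4.837386
  t * PV_t at t = 5.0000: 338.109357
Macaulay duration D = 365.177392 / 79.068265 = 4.618508
Modified duration = D / (1 + y/m) = 4.618508 / (1 + 0.041500) = 4.434477

Answer: Modified duration = 4.4345


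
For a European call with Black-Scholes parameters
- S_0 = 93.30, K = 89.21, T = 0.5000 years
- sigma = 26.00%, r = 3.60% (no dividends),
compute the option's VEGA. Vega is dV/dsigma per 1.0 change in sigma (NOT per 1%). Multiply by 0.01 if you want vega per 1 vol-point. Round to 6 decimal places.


d1 = 0.4336575304; d2 = 0.2498097673
phi(d1) = 0.3631395948; exp(-qT) = 1.0000000000; exp(-rT) = 0.9821610324
Vega = S * exp(-qT) * phi(d1) * sqrt(T) = 93.3000 * 1.0000000000 * 0.3631395948 * 0.7071067812 = 23.957431

Answer: Vega = 23.957431


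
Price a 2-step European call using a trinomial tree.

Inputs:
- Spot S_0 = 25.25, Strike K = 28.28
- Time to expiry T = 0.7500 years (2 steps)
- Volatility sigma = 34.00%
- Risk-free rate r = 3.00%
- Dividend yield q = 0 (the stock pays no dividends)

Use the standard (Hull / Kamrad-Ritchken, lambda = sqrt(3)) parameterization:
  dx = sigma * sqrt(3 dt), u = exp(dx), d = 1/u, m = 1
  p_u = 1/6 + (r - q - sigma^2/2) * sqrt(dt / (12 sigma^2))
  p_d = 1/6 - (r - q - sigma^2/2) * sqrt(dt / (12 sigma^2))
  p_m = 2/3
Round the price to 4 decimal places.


Answer: Price = V(0,0) = 2.1104

Derivation:
dt = T/N = 0.375000; dx = sigma*sqrt(3*dt) = 0.360624
u = exp(dx) = 1.434225; d = 1/u = 0.697241
p_u = 0.152213, p_m = 0.666667, p_d = 0.181121
Discount per step: exp(-r*dt) = 0.988813
Stock lattice S(k, j) with j the centered position index:
  k=0: S(0,+0) = 25.2500
  k=1: S(1,-1) = 17.6053; S(1,+0) = 25.2500; S(1,+1) = 36.2142
  k=2: S(2,-2) = 12.2752; S(2,-1) = 17.6053; S(2,+0) = 25.2500; S(2,+1) = 36.2142; S(2,+2) = 51.9393
Terminal payoffs V(N, j) = max(S_T - K, 0):
  V(2,-2) = 0.000000; V(2,-1) = 0.000000; V(2,+0) = 0.000000; V(2,+1) = 7.934175; V(2,+2) = 23.659266
Backward induction: V(k, j) = exp(-r*dt) * [p_u * V(k+1, j+1) + p_m * V(k+1, j) + p_d * V(k+1, j-1)]
  V(1,-1) = exp(-r*dt) * [p_u*0.000000 + p_m*0.000000 + p_d*0.000000] = 0.000000
  V(1,+0) = exp(-r*dt) * [p_u*7.934175 + p_m*0.000000 + p_d*0.000000] = 1.194171
  V(1,+1) = exp(-r*dt) * [p_u*23.659266 + p_m*7.934175 + p_d*0.000000] = 8.791228
  V(0,+0) = exp(-r*dt) * [p_u*8.791228 + p_m*1.194171 + p_d*0.000000] = 2.110374


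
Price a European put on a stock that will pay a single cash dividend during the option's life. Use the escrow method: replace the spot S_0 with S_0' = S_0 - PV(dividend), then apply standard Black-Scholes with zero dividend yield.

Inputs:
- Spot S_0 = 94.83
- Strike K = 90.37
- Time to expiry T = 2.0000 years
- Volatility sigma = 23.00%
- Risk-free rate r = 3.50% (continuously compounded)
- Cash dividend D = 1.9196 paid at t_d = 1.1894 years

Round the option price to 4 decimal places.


Answer: Price = 7.6022

Derivation:
PV(D) = D * exp(-r * t_d) = 1.9196 * 0.95922559 = 1.84132944
S_0' = S_0 - PV(D) = 94.8300 - 1.84132944 = 92.98867056
d1 = (ln(S_0'/K) + (r + sigma^2/2)*T) / (sigma*sqrt(T)) = 0.46566151
d2 = d1 - sigma*sqrt(T) = 0.14039239
exp(-rT) = 0.93239382
N(-d1) = 0.32072890; N(-d2) = 0.44417498
P = K * exp(-rT) * N(-d2) - S_0' * N(-d1) = 90.3700 * 0.93239382 * 0.44417498 - 92.98867056 * 0.32072890 = 7.6022


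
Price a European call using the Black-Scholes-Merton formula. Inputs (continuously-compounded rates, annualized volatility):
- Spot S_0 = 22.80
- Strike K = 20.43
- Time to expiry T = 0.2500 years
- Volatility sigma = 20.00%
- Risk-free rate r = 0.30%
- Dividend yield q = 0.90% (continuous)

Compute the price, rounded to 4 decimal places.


Answer: Price = 2.4870

Derivation:
d1 = (ln(S/K) + (r - q + 0.5*sigma^2) * T) / (sigma * sqrt(T)) = 1.13256127
d2 = d1 - sigma * sqrt(T) = 1.03256127
exp(-rT) = 0.99925028; exp(-qT) = 0.99775253
C = S_0 * exp(-qT) * N(d1) - K * exp(-rT) * N(d2)
N(d1) = 0.87130073; N(d2) = 0.84909537
C = 22.8000 * 0.99775253 * 0.87130073 - 20.4300 * 0.99925028 * 0.84909537 = 2.4870


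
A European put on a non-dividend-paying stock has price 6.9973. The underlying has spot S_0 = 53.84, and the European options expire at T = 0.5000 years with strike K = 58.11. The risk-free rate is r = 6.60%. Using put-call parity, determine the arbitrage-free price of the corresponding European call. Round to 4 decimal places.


Put-call parity: C - P = S_0 * exp(-qT) - K * exp(-rT).
S_0 * exp(-qT) = 53.8400 * 1.00000000 = 53.84000000
K * exp(-rT) = 58.1100 * 0.96753856 = 56.22366570
C = P + S*exp(-qT) - K*exp(-rT)
C = 6.9973 + 53.84000000 - 56.22366570 = 4.6136

Answer: Call price = 4.6136


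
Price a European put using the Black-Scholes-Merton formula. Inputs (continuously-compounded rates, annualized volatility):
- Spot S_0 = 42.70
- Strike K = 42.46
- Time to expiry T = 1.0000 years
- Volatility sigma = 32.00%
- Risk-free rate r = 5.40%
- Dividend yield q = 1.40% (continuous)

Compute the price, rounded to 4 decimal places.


d1 = (ln(S/K) + (r - q + 0.5*sigma^2) * T) / (sigma * sqrt(T)) = 0.30261395
d2 = d1 - sigma * sqrt(T) = -0.01738605
exp(-rT) = 0.94743211; exp(-qT) = 0.98609754
P = K * exp(-rT) * N(-d2) - S_0 * exp(-qT) * N(-d1)
N(-d1) = 0.38109204; N(-d2) = 0.50693568
P = 42.4600 * 0.94743211 * 0.50693568 - 42.7000 * 0.98609754 * 0.38109204 = 4.3466

Answer: Price = 4.3466


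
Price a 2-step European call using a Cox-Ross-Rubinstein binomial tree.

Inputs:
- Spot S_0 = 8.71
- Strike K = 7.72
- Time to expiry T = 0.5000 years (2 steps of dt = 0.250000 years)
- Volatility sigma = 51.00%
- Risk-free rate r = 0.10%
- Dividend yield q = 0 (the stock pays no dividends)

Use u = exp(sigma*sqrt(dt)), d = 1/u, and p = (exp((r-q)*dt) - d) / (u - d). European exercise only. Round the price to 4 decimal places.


Answer: Price = V(0,0) = 1.7824

Derivation:
dt = T/N = 0.250000
u = exp(sigma*sqrt(dt)) = 1.290462; d = 1/u = 0.774916
p = (exp((r-q)*dt) - d) / (u - d) = 0.437078
Discount per step: exp(-r*dt) = 0.999750
Stock lattice S(k, i) with i counting down-moves:
  k=0: S(0,0) = 8.7100
  k=1: S(1,0) = 11.2399; S(1,1) = 6.7495
  k=2: S(2,0) = 14.5047; S(2,1) = 8.7100; S(2,2) = 5.2303
Terminal payoffs V(N, i) = max(S_T - K, 0):
  V(2,0) = 6.784686; V(2,1) = 0.990000; V(2,2) = 0.000000
Backward induction: V(k, i) = exp(-r*dt) * [p * V(k+1, i) + (1-p) * V(k+1, i+1)].
  V(1,0) = exp(-r*dt) * [p*6.784686 + (1-p)*0.990000] = 3.521850
  V(1,1) = exp(-r*dt) * [p*0.990000 + (1-p)*0.000000] = 0.432599
  V(0,0) = exp(-r*dt) * [p*3.521850 + (1-p)*0.432599] = 1.782398


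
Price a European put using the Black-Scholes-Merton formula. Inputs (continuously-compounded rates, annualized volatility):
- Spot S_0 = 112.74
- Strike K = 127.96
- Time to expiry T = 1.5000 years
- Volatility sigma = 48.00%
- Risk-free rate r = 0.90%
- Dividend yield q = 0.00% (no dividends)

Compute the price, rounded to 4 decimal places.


d1 = (ln(S/K) + (r - q + 0.5*sigma^2) * T) / (sigma * sqrt(T)) = 0.10149489
d2 = d1 - sigma * sqrt(T) = -0.48638265
exp(-rT) = 0.98659072; exp(-qT) = 1.00000000
P = K * exp(-rT) * N(-d2) - S_0 * exp(-qT) * N(-d1)
N(-d1) = 0.45957881; N(-d2) = 0.68665205
P = 127.9600 * 0.98659072 * 0.68665205 - 112.7400 * 1.00000000 * 0.45957881 = 34.8729

Answer: Price = 34.8729


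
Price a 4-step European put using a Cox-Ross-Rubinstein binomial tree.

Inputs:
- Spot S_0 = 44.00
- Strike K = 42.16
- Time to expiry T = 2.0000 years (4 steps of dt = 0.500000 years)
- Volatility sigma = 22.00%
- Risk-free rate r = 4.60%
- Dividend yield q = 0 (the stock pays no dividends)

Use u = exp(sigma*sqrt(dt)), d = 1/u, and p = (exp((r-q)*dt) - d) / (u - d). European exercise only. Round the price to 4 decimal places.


dt = T/N = 0.500000
u = exp(sigma*sqrt(dt)) = 1.168316; d = 1/u = 0.855933
p = (exp((r-q)*dt) - d) / (u - d) = 0.535668
Discount per step: exp(-r*dt) = 0.977262
Stock lattice S(k, i) with i counting down-moves:
  k=0: S(0,0) = 44.0000
  k=1: S(1,0) = 51.4059; S(1,1) = 37.6610
  k=2: S(2,0) = 60.0584; S(2,1) = 44.0000; S(2,2) = 32.2353
  k=3: S(3,0) = 70.1671; S(3,1) = 51.4059; S(3,2) = 37.6610; S(3,3) = 27.5913
  k=4: S(4,0) = 81.9774; S(4,1) = 60.0584; S(4,2) = 44.0000; S(4,3) = 32.2353; S(4,4) = 23.6163
Terminal payoffs V(N, i) = max(K - S_T, 0):
  V(4,0) = 0.000000; V(4,1) = 0.000000; V(4,2) = 0.000000; V(4,3) = 9.924683; V(4,4) = 18.543735
Backward induction: V(k, i) = exp(-r*dt) * [p * V(k+1, i) + (1-p) * V(k+1, i+1)].
  V(3,0) = exp(-r*dt) * [p*0.000000 + (1-p)*0.000000] = 0.000000
  V(3,1) = exp(-r*dt) * [p*0.000000 + (1-p)*0.000000] = 0.000000
  V(3,2) = exp(-r*dt) * [p*0.000000 + (1-p)*9.924683] = 4.503565
  V(3,3) = exp(-r*dt) * [p*9.924683 + (1-p)*18.543735] = 13.610123
  V(2,0) = exp(-r*dt) * [p*0.000000 + (1-p)*0.000000] = 0.000000
  V(2,1) = exp(-r*dt) * [p*0.000000 + (1-p)*4.503565] = 2.043601
  V(2,2) = exp(-r*dt) * [p*4.503565 + (1-p)*13.610123] = 8.533486
  V(1,0) = exp(-r*dt) * [p*0.000000 + (1-p)*2.043601] = 0.927333
  V(1,1) = exp(-r*dt) * [p*2.043601 + (1-p)*8.533486] = 4.942077
  V(0,0) = exp(-r*dt) * [p*0.927333 + (1-p)*4.942077] = 2.728035

Answer: Price = V(0,0) = 2.7280


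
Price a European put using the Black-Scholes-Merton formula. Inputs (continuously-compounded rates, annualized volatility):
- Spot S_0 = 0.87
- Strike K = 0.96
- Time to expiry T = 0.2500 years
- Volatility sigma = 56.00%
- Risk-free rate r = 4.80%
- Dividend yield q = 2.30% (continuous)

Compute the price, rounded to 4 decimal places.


d1 = (ln(S/K) + (r - q + 0.5*sigma^2) * T) / (sigma * sqrt(T)) = -0.18925026
d2 = d1 - sigma * sqrt(T) = -0.46925026
exp(-rT) = 0.98807171; exp(-qT) = 0.99426650
P = K * exp(-rT) * N(-d2) - S_0 * exp(-qT) * N(-d1)
N(-d1) = 0.57505166; N(-d2) = 0.68055462
P = 0.9600 * 0.98807171 * 0.68055462 - 0.8700 * 0.99426650 * 0.57505166 = 0.1481

Answer: Price = 0.1481


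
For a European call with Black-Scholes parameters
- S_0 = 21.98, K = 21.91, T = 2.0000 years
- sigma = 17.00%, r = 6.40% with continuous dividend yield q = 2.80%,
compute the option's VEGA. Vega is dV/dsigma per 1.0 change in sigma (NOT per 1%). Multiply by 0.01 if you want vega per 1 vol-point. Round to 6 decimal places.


Answer: Vega = 10.676471

Derivation:
d1 = 0.4329564715; d2 = 0.1925401659
phi(d1) = 0.3632499238; exp(-qT) = 0.9455391359; exp(-rT) = 0.8798533791
Vega = S * exp(-qT) * phi(d1) * sqrt(T) = 21.9800 * 0.9455391359 * 0.3632499238 * 1.4142135624 = 10.676471


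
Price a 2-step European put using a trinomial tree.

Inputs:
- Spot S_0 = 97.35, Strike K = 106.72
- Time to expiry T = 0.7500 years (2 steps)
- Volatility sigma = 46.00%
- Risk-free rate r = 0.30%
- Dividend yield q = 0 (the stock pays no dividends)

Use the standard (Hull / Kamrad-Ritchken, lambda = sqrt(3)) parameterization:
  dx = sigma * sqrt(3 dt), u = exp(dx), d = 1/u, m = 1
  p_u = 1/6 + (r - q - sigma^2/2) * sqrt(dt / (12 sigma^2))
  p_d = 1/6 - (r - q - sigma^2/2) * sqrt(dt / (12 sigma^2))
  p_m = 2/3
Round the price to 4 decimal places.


dt = T/N = 0.375000; dx = sigma*sqrt(3*dt) = 0.487904
u = exp(dx) = 1.628898; d = 1/u = 0.613912
p_u = 0.127161, p_m = 0.666667, p_d = 0.206172
Discount per step: exp(-r*dt) = 0.998876
Stock lattice S(k, j) with j the centered position index:
  k=0: S(0,+0) = 97.3500
  k=1: S(1,-1) = 59.7643; S(1,+0) = 97.3500; S(1,+1) = 158.5732
  k=2: S(2,-2) = 36.6900; S(2,-1) = 59.7643; S(2,+0) = 97.3500; S(2,+1) = 158.5732; S(2,+2) = 258.2996
Terminal payoffs V(N, j) = max(K - S_T, 0):
  V(2,-2) = 70.029958; V(2,-1) = 46.955667; V(2,+0) = 9.370000; V(2,+1) = 0.000000; V(2,+2) = 0.000000
Backward induction: V(k, j) = exp(-r*dt) * [p_u * V(k+1, j+1) + p_m * V(k+1, j) + p_d * V(k+1, j-1)]
  V(1,-1) = exp(-r*dt) * [p_u*9.370000 + p_m*46.955667 + p_d*70.029958] = 46.880751
  V(1,+0) = exp(-r*dt) * [p_u*0.000000 + p_m*9.370000 + p_d*46.955667] = 15.909721
  V(1,+1) = exp(-r*dt) * [p_u*0.000000 + p_m*0.000000 + p_d*9.370000] = 1.929663
  V(0,+0) = exp(-r*dt) * [p_u*1.929663 + p_m*15.909721 + p_d*46.880751] = 20.494307

Answer: Price = V(0,0) = 20.4943


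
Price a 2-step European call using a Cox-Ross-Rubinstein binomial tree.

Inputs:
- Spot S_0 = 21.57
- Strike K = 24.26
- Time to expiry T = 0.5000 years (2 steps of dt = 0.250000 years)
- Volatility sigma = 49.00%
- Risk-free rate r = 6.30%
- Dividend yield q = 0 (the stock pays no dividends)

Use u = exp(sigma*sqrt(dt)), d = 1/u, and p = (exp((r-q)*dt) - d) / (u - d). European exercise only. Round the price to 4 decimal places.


Answer: Price = V(0,0) = 2.3549

Derivation:
dt = T/N = 0.250000
u = exp(sigma*sqrt(dt)) = 1.277621; d = 1/u = 0.782705
p = (exp((r-q)*dt) - d) / (u - d) = 0.471130
Discount per step: exp(-r*dt) = 0.984373
Stock lattice S(k, i) with i counting down-moves:
  k=0: S(0,0) = 21.5700
  k=1: S(1,0) = 27.5583; S(1,1) = 16.8829
  k=2: S(2,0) = 35.2091; S(2,1) = 21.5700; S(2,2) = 13.2144
Terminal payoffs V(N, i) = max(S_T - K, 0):
  V(2,0) = 10.949061; V(2,1) = 0.000000; V(2,2) = 0.000000
Backward induction: V(k, i) = exp(-r*dt) * [p * V(k+1, i) + (1-p) * V(k+1, i+1)].
  V(1,0) = exp(-r*dt) * [p*10.949061 + (1-p)*0.000000] = 5.077822
  V(1,1) = exp(-r*dt) * [p*0.000000 + (1-p)*0.000000] = 0.000000
  V(0,0) = exp(-r*dt) * [p*5.077822 + (1-p)*0.000000] = 2.354931


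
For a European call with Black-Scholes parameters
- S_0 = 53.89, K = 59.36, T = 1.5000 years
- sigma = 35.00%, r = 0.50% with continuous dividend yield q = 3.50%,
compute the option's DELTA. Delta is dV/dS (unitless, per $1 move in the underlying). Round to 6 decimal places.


Answer: Delta = 0.430548

Derivation:
d1 = -0.1161773550; d2 = -0.5448380600
phi(d1) = 0.3962590472; exp(-qT) = 0.9488543211; exp(-rT) = 0.9925280548
N(d1) = 0.4537559916
Delta = exp(-qT) * N(d1) = 0.9488543211 * 0.4537559916 = 0.430548


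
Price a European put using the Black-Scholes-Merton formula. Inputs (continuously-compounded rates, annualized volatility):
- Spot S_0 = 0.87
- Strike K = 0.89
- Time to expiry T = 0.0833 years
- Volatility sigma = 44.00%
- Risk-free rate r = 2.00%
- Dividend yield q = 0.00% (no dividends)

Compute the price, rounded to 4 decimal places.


Answer: Price = 0.0544

Derivation:
d1 = (ln(S/K) + (r - q + 0.5*sigma^2) * T) / (sigma * sqrt(T)) = -0.10235957
d2 = d1 - sigma * sqrt(T) = -0.22935122
exp(-rT) = 0.99833539; exp(-qT) = 1.00000000
P = K * exp(-rT) * N(-d2) - S_0 * exp(-qT) * N(-d1)
N(-d1) = 0.54076436; N(-d2) = 0.59070203
P = 0.8900 * 0.99833539 * 0.59070203 - 0.8700 * 1.00000000 * 0.54076436 = 0.0544
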